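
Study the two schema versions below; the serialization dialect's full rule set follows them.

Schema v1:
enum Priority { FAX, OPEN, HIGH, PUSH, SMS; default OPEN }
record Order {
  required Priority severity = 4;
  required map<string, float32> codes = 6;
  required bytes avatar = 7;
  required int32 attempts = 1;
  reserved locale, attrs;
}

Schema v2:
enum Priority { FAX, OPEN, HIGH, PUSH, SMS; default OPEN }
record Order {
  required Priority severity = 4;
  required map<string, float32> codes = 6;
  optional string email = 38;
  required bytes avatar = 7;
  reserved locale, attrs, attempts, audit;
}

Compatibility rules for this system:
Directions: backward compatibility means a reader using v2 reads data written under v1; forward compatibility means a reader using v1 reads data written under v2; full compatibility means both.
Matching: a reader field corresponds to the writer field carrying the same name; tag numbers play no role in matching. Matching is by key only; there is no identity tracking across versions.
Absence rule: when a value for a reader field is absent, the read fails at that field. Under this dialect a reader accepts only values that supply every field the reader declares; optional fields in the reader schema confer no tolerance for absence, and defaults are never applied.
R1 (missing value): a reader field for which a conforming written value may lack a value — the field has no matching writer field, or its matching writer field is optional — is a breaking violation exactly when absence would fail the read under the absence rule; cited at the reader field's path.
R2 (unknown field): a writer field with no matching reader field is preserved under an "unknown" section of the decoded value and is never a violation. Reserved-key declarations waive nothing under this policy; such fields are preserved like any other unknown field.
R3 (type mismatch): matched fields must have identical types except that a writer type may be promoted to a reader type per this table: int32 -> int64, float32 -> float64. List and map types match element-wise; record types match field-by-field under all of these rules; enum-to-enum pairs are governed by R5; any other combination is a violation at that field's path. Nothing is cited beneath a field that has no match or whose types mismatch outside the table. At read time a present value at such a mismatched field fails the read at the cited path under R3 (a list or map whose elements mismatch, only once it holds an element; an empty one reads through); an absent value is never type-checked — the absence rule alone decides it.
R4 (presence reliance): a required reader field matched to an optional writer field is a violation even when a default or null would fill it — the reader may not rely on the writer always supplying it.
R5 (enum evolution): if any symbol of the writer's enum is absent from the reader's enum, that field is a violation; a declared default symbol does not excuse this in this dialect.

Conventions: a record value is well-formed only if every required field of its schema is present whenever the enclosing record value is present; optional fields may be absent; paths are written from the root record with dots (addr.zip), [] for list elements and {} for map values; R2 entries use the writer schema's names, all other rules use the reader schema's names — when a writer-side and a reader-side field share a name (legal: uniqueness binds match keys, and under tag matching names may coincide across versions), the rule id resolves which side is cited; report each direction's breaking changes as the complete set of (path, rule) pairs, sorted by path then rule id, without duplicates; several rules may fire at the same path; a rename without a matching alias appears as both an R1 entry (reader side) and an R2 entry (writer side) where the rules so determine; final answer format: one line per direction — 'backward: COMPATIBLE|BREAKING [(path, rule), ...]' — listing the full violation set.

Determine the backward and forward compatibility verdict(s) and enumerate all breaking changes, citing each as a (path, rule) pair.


backward: BREAKING [(email, R1)]; forward: BREAKING [(attempts, R1)]

arrows below run writer -> reader for Order
backward analysis of Order with v2 as reader and v1 as writer:
  severity <- severity (Priority -> Priority, writer required)
  codes <- codes (map<string, float32> -> map<string, float32>, writer required)
  email has no writer counterpart
  avatar <- avatar (bytes -> bytes, writer required)
  writer field attempts has no reader counterpart
  R1 fires at email
  => 1 violation(s): backward is BREAKING for Order
forward analysis of Order with v1 as reader and v2 as writer:
  severity <- severity (Priority -> Priority, writer required)
  codes <- codes (map<string, float32> -> map<string, float32>, writer required)
  avatar <- avatar (bytes -> bytes, writer required)
  attempts has no writer counterpart
  writer field email has no reader counterpart
  R1 fires at attempts
  => 1 violation(s): forward is BREAKING for Order


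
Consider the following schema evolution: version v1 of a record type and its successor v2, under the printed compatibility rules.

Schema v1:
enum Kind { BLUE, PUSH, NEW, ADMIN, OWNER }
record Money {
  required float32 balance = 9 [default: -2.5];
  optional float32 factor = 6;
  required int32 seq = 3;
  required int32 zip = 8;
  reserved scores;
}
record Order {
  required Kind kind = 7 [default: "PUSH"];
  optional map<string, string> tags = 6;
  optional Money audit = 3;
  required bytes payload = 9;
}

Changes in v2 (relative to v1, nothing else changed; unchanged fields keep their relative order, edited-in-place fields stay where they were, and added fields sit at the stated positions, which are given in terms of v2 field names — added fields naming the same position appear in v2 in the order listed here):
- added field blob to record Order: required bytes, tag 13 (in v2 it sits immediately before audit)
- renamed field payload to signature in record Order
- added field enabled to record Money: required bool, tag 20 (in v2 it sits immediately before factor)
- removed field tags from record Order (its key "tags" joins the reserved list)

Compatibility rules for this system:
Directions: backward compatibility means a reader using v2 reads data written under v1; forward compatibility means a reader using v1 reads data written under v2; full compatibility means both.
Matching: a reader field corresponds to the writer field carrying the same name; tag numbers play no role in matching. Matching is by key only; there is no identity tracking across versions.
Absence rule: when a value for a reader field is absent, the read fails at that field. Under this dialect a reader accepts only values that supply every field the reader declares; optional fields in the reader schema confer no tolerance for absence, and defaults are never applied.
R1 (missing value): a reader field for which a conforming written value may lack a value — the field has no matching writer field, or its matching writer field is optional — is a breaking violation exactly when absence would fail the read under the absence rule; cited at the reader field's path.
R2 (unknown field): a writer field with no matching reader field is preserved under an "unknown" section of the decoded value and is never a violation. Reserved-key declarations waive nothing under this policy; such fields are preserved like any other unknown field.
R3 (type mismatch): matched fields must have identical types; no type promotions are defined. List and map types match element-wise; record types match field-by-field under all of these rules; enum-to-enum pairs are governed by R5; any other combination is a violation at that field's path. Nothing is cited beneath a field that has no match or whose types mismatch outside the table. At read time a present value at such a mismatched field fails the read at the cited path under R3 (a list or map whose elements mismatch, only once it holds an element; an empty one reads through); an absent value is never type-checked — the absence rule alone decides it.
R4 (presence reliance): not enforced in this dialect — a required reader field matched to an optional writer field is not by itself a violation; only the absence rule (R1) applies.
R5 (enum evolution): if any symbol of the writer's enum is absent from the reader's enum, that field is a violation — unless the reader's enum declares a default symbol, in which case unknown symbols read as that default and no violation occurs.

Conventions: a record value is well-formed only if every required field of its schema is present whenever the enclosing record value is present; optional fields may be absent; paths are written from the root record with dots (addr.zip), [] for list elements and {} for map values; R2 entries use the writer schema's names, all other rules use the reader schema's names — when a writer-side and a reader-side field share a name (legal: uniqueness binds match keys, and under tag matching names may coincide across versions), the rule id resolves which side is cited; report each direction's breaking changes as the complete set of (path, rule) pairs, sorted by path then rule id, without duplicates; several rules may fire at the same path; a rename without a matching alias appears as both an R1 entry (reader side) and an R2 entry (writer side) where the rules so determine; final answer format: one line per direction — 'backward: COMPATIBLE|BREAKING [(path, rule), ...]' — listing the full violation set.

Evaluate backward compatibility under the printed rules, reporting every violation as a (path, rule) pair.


backward: BREAKING [(audit, R1), (audit.enabled, R1), (audit.factor, R1), (blob, R1), (signature, R1)]

each type pair in Order: writer, then reader
backward pass over Order, reader schema v2, writer schema v1:
  writer required, Kind -> Kind: reader kind maps from writer kind
  blob: no writer match
  writer optional, Money -> Money: reader audit maps from writer audit
  signature: no writer match
  tags (writer side), unknown to reader
  payload (writer side), unknown to reader
  writer required, float32 -> float32: reader audit.balance maps from writer audit.balance
  audit.enabled: no writer match
  writer optional, float32 -> float32: reader audit.factor maps from writer audit.factor
  writer required, int32 -> int32: reader audit.seq maps from writer audit.seq
  writer required, int32 -> int32: reader audit.zip maps from writer audit.zip
  rule R1 violated at audit
  rule R1 violated at audit.enabled
  rule R1 violated at audit.factor
  rule R1 violated at blob
  rule R1 violated at signature
  => 5 violation(s): backward is BREAKING for Order


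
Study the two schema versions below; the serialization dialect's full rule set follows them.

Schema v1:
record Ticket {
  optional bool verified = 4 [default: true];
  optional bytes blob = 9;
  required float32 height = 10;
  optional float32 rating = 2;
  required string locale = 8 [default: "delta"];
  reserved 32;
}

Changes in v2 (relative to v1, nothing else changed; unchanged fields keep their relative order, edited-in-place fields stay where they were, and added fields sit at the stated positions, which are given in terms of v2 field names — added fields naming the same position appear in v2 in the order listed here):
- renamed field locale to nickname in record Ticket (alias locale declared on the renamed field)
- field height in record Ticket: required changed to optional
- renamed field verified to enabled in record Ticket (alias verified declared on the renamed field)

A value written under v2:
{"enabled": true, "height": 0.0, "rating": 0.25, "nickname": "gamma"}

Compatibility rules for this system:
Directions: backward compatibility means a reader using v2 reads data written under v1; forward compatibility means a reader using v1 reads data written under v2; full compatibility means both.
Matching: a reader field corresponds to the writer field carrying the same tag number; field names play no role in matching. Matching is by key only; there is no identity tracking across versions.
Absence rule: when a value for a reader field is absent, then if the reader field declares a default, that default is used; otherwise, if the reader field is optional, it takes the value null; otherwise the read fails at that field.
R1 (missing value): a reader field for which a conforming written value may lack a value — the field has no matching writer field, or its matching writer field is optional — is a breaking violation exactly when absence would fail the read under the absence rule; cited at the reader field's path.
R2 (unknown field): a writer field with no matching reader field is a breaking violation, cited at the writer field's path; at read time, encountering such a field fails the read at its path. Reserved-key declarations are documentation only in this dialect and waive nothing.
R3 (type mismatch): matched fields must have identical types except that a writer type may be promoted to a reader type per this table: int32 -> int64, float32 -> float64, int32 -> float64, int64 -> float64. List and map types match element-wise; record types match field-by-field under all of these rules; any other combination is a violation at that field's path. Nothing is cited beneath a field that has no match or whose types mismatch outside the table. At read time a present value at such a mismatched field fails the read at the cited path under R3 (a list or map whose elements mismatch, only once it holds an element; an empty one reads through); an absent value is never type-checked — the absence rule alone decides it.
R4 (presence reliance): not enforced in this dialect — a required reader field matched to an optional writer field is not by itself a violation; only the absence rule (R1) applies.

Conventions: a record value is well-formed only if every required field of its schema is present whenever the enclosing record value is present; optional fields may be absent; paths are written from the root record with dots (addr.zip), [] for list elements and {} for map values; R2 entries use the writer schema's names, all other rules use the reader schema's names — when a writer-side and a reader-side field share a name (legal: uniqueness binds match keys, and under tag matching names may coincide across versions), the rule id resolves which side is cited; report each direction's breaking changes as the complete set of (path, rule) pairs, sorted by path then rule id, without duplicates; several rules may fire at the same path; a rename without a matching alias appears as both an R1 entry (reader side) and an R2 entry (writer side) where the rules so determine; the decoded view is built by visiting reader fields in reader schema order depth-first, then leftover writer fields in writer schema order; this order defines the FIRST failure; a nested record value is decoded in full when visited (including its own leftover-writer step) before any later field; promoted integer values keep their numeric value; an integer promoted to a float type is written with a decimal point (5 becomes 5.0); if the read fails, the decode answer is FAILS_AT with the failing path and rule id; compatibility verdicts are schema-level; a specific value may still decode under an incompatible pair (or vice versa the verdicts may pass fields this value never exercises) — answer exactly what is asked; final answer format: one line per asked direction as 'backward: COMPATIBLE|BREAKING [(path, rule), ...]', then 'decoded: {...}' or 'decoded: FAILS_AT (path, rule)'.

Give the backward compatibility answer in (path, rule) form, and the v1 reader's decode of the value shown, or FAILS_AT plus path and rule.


backward: COMPATIBLE []; decoded: {"verified": true, "blob": null, "height": 0.0, "rating": 0.25, "locale": "gamma"}

the writer's type comes first in each Ticket pair
backward pass over Ticket, reader schema v2, writer schema v1:
  bool -> bool, writer optional: enabled aligns to verified
  bytes -> bytes, writer optional: blob aligns to blob
  float32 -> float32, writer required: height aligns to height
  float32 -> float32, writer optional: rating aligns to rating
  string -> string, writer required: nickname aligns to locale
  => backward verdict for Ticket: COMPATIBLE, no violations
decode walk for Ticket under reader schema v1:
  verified := true (from writer enabled)
  blob := null (not supplied -> null)
  height := 0.0
  rating := 0.25
  locale := "gamma" (from writer nickname)
  => decoded: {"verified": true, "blob": null, "height": 0.0, "rating": 0.25, "locale": "gamma"}
the other Ticket changes do not affect what is asked:
  renamed field locale to nickname in record Ticket (alias locale declared on the renamed field) -> fires no rule on Ticket, leaving the asked answer as it is
  field height in record Ticket: required changed to optional -> its effect on Ticket is confined to the forward direction, not asked
  renamed field verified to enabled in record Ticket (alias verified declared on the renamed field) -> fires no rule on Ticket, leaving the asked answer as it is


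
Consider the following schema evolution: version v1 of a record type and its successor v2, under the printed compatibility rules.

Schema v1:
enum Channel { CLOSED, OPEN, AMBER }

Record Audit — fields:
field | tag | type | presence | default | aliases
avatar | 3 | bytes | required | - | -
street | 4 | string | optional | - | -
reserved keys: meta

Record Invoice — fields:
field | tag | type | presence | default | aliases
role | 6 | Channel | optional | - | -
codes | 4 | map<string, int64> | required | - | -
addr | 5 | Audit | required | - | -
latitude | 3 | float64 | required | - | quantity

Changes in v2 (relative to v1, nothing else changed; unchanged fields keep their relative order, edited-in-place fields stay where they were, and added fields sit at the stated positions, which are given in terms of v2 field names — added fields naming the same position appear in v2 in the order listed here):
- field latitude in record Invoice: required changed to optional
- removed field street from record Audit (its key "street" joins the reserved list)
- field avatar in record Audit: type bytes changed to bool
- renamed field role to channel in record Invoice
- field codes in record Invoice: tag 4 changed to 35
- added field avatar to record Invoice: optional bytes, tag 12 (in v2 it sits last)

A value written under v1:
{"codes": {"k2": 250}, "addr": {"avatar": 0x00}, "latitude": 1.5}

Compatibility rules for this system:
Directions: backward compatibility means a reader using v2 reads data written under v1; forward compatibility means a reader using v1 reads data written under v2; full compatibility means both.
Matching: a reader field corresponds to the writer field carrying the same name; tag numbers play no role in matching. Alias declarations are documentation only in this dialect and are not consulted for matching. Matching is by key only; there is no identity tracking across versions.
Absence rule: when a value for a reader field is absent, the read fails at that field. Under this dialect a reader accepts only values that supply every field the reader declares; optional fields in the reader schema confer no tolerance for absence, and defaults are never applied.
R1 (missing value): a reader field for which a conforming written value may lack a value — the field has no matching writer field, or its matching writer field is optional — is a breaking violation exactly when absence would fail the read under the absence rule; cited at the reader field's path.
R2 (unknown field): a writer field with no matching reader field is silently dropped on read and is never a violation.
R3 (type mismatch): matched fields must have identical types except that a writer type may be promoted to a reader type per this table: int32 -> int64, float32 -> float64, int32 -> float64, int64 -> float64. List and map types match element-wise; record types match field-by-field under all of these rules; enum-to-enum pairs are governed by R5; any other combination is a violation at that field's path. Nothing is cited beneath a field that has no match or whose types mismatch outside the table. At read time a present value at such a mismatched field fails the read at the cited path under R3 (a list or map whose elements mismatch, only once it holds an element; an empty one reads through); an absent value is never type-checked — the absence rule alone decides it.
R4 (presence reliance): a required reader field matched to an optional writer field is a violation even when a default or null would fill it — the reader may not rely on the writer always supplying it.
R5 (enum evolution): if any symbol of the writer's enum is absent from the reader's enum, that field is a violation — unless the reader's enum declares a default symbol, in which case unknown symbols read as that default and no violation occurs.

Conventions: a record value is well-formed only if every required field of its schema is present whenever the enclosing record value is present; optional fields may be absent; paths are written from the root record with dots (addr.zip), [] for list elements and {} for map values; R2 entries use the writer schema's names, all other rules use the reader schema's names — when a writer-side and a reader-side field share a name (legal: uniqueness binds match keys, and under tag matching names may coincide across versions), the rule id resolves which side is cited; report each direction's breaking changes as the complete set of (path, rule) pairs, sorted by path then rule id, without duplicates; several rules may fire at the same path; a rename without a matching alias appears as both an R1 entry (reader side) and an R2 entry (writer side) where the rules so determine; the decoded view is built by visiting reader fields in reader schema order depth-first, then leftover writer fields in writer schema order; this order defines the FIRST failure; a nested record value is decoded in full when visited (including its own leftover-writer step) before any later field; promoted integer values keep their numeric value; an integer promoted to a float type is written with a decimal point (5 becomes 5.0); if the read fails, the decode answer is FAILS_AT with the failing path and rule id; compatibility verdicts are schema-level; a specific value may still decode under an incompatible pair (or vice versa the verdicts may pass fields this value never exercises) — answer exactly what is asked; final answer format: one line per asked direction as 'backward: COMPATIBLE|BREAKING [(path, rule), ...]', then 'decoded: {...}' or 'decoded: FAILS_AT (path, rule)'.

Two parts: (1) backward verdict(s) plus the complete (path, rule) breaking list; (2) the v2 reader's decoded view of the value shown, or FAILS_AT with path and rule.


backward: BREAKING [(addr.avatar, R3), (avatar, R1), (channel, R1)]; decoded: FAILS_AT (channel, R1)

the writer's type comes first in each Invoice pair
backward for Invoice (reader v2, writer v1):
  no writer field matches reader channel
  codes: paired with writer codes (map<string, int64> -> map<string, int64>; writer required)
  addr: paired with writer addr (Audit -> Audit; writer required)
  latitude: paired with writer latitude (float64 -> float64; writer required)
  no writer field matches reader avatar
  role (writer side), unknown to reader
  addr.avatar: paired with writer addr.avatar (bytes -> bool; writer required)
  addr.street (writer side), unknown to reader
  violation R3 at addr.avatar
  violation R1 at avatar
  violation R1 at channel
  => backward: BREAKING (3)
decoding the Invoice value with the v2 reader:
  read fails at channel under R1 (no fill)
  => FAILS_AT (channel, R1)
ruling out the remaining Invoice differences:
  field latitude in record Invoice: required changed to optional -> matters only for Invoice's forward compatibility — outside the asked direction
  field codes in record Invoice: tag 4 changed to 35 -> fires no rule on Invoice, leaving the asked answer as it is


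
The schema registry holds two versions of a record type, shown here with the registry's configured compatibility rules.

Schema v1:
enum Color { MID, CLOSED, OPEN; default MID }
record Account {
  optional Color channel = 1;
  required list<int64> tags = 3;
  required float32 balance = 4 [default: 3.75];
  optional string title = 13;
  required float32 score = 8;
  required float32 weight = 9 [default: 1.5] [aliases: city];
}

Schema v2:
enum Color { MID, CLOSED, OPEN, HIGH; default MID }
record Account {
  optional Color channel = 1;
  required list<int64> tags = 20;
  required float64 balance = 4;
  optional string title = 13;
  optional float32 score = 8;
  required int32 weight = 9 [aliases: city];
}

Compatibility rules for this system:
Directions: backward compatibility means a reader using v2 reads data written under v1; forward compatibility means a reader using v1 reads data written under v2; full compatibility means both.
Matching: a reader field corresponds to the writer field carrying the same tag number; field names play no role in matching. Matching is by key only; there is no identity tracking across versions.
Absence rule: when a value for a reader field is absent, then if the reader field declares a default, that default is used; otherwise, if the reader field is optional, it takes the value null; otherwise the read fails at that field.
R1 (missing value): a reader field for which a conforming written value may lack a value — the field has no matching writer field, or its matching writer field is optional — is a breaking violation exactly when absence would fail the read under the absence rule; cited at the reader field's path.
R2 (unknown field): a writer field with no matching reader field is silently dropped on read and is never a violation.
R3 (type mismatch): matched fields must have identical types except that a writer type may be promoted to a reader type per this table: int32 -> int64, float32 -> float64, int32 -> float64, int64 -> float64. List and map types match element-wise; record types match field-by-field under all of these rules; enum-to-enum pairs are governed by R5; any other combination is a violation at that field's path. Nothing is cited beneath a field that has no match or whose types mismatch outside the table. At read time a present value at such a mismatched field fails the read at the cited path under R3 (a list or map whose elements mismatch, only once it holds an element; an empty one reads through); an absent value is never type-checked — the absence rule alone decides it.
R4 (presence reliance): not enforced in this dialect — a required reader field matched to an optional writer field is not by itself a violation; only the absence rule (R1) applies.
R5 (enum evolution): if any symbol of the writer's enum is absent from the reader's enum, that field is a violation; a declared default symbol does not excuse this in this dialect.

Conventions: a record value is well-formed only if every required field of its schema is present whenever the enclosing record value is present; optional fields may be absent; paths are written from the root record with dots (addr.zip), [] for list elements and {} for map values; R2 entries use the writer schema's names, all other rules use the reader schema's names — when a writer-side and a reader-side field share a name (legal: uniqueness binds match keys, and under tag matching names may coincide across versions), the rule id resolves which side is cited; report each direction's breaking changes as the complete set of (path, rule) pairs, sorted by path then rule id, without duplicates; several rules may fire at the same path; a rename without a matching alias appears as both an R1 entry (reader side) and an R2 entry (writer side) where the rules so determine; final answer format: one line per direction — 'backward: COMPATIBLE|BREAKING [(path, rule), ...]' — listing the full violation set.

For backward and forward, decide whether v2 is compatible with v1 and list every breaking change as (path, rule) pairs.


backward: BREAKING [(tags, R1), (weight, R3)]; forward: BREAKING [(balance, R3), (channel, R5), (score, R1), (tags, R1), (weight, R3)]

the writer's type comes first in each Account pair
backward pass over Account, reader schema v2, writer schema v1:
  Color -> Color, writer optional: channel aligns to channel
  tags: no writer-side match
  float32 -> float64, writer required: balance aligns to balance
  string -> string, writer optional: title aligns to title
  float32 -> float32, writer required: score aligns to score
  float32 -> int32, writer required: weight aligns to weight
  tags (writer side), unknown to reader
  breaking: (tags, R1)
  breaking: (weight, R3)
  backward on Account therefore BREAKING (2)
forward pass over Account, reader schema v1, writer schema v2:
  Color -> Color, writer optional: channel aligns to channel
  tags: no writer-side match
  float64 -> float32, writer required: balance aligns to balance
  string -> string, writer optional: title aligns to title
  float32 -> float32, writer optional: score aligns to score
  int32 -> float32, writer required: weight aligns to weight
  tags (writer side), unknown to reader
  breaking: (balance, R3)
  breaking: (channel, R5)
  breaking: (score, R1)
  breaking: (tags, R1)
  breaking: (weight, R3)
  forward on Account therefore BREAKING (5)


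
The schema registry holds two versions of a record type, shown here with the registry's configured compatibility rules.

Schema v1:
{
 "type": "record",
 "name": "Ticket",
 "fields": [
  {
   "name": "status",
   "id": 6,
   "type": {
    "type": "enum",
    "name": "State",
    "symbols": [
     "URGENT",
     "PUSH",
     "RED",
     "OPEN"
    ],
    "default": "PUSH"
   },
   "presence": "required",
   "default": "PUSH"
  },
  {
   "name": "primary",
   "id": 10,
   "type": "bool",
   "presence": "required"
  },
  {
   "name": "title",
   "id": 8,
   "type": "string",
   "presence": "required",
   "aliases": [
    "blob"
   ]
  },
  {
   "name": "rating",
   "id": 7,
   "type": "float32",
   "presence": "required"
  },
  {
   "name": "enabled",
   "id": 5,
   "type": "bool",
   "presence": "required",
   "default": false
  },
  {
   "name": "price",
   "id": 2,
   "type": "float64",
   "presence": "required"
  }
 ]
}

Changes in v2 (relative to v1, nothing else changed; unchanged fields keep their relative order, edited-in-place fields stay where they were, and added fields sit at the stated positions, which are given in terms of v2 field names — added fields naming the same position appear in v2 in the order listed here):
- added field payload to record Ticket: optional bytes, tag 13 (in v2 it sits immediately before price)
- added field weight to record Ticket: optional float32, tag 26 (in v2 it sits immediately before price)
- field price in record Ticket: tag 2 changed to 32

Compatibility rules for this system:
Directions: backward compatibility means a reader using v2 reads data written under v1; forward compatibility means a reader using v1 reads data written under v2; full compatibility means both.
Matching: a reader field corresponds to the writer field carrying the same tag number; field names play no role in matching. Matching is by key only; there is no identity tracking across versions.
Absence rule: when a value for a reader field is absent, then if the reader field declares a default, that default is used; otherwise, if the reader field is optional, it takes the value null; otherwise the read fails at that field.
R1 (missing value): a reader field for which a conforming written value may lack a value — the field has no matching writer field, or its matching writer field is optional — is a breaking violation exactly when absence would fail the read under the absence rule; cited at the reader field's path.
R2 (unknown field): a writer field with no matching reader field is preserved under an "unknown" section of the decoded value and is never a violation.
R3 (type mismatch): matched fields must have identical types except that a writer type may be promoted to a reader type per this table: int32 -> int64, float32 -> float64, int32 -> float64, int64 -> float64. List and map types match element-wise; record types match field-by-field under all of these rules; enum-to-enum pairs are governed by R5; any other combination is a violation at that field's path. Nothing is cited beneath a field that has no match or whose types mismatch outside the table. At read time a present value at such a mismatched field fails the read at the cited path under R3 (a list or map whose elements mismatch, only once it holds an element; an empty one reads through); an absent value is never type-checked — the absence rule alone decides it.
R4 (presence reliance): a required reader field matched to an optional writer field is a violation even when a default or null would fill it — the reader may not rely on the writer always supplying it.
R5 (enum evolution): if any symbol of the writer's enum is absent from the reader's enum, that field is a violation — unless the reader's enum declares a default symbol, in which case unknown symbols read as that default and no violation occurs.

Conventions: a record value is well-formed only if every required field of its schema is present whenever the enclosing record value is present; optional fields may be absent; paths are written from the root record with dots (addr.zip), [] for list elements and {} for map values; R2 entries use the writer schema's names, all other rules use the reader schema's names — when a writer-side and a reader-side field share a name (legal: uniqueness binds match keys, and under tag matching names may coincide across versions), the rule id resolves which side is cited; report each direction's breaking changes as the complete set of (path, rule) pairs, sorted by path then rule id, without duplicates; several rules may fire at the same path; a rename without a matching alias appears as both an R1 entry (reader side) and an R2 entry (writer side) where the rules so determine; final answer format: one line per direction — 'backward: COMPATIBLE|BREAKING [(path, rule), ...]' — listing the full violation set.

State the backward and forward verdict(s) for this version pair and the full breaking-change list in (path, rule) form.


backward: BREAKING [(price, R1)]; forward: BREAKING [(price, R1)]

in Ticket below, arrows point writer -> reader
backward for Ticket (reader v2, writer v1):
  writer required, State -> State: reader status maps from writer status
  writer required, bool -> bool: reader primary maps from writer primary
  writer required, string -> string: reader title maps from writer title
  writer required, float32 -> float32: reader rating maps from writer rating
  writer required, bool -> bool: reader enabled maps from writer enabled
  no writer field matches reader payload
  no writer field matches reader weight
  no writer field matches reader price
  leftover writer field: price
  R1 fires at price
  => backward: BREAKING (1)
forward for Ticket (reader v1, writer v2):
  writer required, State -> State: reader status maps from writer status
  writer required, bool -> bool: reader primary maps from writer primary
  writer required, string -> string: reader title maps from writer title
  writer required, float32 -> float32: reader rating maps from writer rating
  writer required, bool -> bool: reader enabled maps from writer enabled
  no writer field matches reader price
  leftover writer field: payload
  leftover writer field: weight
  leftover writer field: price
  R1 fires at price
  => forward: BREAKING (1)


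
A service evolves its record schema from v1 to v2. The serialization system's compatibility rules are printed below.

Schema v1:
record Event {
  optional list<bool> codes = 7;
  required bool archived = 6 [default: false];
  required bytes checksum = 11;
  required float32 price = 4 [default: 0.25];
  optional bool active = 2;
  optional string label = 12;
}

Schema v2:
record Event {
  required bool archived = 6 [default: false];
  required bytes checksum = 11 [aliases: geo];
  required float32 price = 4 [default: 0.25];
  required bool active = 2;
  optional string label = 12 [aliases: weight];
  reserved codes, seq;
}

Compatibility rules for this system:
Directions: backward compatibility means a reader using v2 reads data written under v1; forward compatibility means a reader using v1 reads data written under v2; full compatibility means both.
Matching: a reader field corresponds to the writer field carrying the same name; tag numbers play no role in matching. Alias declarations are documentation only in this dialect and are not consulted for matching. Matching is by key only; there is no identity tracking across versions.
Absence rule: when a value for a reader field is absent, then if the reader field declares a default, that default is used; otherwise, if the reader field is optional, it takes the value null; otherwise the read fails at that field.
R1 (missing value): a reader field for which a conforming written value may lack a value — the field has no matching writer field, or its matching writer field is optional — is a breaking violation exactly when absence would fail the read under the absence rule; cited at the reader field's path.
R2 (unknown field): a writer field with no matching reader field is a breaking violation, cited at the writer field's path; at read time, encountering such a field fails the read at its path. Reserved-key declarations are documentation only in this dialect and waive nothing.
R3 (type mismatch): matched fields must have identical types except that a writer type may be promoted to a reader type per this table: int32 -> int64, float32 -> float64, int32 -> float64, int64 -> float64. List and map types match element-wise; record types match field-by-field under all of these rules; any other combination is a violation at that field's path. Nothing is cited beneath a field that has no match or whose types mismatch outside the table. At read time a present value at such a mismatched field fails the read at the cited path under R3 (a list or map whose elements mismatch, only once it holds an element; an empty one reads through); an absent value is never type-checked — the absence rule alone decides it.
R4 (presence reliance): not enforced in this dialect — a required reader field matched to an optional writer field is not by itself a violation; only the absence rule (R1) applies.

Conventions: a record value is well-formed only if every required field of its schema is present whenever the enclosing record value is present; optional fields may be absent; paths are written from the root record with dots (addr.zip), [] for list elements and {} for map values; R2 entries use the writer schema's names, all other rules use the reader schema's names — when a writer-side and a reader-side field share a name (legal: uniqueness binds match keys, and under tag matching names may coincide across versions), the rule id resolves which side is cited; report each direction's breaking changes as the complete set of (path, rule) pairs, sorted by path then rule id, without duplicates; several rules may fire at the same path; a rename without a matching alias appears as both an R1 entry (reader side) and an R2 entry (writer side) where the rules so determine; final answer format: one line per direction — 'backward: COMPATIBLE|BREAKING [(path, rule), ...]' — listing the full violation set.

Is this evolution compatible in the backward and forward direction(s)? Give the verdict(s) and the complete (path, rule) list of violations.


backward: BREAKING [(active, R1), (codes, R2)]; forward: COMPATIBLE []

each type pair in Event: writer, then reader
backward on Event — v2 reading data written by v1:
  writer required, bool -> bool: reader archived maps from writer archived
  writer required, bytes -> bytes: reader checksum maps from writer checksum
  writer required, float32 -> float32: reader price maps from writer price
  writer optional, bool -> bool: reader active maps from writer active
  writer optional, string -> string: reader label maps from writer label
  writer field codes has no reader counterpart
  rule R1 violated at active
  rule R2 violated at codes
  => backward: BREAKING (2)
forward on Event — v1 reading data written by v2:
  codes has no writer counterpart
  writer required, bool -> bool: reader archived maps from writer archived
  writer required, bytes -> bytes: reader checksum maps from writer checksum
  writer required, float32 -> float32: reader price maps from writer price
  writer required, bool -> bool: reader active maps from writer active
  writer optional, string -> string: reader label maps from writer label
  => forward verdict for Event: COMPATIBLE, no violations
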